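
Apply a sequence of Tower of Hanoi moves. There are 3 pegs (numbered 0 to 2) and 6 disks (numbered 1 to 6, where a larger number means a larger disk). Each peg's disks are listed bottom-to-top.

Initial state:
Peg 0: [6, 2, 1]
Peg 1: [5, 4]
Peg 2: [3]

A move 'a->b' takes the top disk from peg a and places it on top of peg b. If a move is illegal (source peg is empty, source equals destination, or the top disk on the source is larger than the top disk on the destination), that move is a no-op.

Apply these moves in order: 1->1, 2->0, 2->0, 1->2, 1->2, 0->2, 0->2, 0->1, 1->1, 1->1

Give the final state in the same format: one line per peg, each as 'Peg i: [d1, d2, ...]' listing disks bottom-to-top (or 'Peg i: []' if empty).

After move 1 (1->1):
Peg 0: [6, 2, 1]
Peg 1: [5, 4]
Peg 2: [3]

After move 2 (2->0):
Peg 0: [6, 2, 1]
Peg 1: [5, 4]
Peg 2: [3]

After move 3 (2->0):
Peg 0: [6, 2, 1]
Peg 1: [5, 4]
Peg 2: [3]

After move 4 (1->2):
Peg 0: [6, 2, 1]
Peg 1: [5, 4]
Peg 2: [3]

After move 5 (1->2):
Peg 0: [6, 2, 1]
Peg 1: [5, 4]
Peg 2: [3]

After move 6 (0->2):
Peg 0: [6, 2]
Peg 1: [5, 4]
Peg 2: [3, 1]

After move 7 (0->2):
Peg 0: [6, 2]
Peg 1: [5, 4]
Peg 2: [3, 1]

After move 8 (0->1):
Peg 0: [6]
Peg 1: [5, 4, 2]
Peg 2: [3, 1]

After move 9 (1->1):
Peg 0: [6]
Peg 1: [5, 4, 2]
Peg 2: [3, 1]

After move 10 (1->1):
Peg 0: [6]
Peg 1: [5, 4, 2]
Peg 2: [3, 1]

Answer: Peg 0: [6]
Peg 1: [5, 4, 2]
Peg 2: [3, 1]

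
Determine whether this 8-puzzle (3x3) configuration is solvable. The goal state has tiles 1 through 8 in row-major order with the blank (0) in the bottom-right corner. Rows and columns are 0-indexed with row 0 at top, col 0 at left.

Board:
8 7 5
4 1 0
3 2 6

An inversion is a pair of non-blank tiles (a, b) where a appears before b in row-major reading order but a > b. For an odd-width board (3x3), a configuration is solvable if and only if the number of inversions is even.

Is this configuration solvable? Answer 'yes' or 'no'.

Inversions (pairs i<j in row-major order where tile[i] > tile[j] > 0): 21
21 is odd, so the puzzle is not solvable.

Answer: no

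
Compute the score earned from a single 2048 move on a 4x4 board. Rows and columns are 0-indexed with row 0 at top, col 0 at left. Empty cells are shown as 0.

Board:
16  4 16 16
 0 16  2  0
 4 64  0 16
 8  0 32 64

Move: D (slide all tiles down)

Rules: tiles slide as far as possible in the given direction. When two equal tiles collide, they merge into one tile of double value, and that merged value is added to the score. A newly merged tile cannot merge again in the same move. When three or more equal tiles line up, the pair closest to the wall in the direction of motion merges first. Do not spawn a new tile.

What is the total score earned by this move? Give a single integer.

Answer: 32

Derivation:
Slide down:
col 0: [16, 0, 4, 8] -> [0, 16, 4, 8]  score +0 (running 0)
col 1: [4, 16, 64, 0] -> [0, 4, 16, 64]  score +0 (running 0)
col 2: [16, 2, 0, 32] -> [0, 16, 2, 32]  score +0 (running 0)
col 3: [16, 0, 16, 64] -> [0, 0, 32, 64]  score +32 (running 32)
Board after move:
 0  0  0  0
16  4 16  0
 4 16  2 32
 8 64 32 64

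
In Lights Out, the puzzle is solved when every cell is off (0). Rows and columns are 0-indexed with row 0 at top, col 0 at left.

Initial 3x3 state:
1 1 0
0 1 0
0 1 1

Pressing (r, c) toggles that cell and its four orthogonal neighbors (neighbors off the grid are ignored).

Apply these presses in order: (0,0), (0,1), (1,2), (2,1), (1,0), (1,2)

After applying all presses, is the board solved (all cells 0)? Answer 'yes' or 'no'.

After press 1 at (0,0):
0 0 0
1 1 0
0 1 1

After press 2 at (0,1):
1 1 1
1 0 0
0 1 1

After press 3 at (1,2):
1 1 0
1 1 1
0 1 0

After press 4 at (2,1):
1 1 0
1 0 1
1 0 1

After press 5 at (1,0):
0 1 0
0 1 1
0 0 1

After press 6 at (1,2):
0 1 1
0 0 0
0 0 0

Lights still on: 2

Answer: no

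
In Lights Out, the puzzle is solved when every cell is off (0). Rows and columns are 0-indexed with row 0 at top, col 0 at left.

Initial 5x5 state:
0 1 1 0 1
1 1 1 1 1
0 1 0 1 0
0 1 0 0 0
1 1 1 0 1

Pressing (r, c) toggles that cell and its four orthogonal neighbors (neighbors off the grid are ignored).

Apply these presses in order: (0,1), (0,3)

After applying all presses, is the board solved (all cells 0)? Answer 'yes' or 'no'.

After press 1 at (0,1):
1 0 0 0 1
1 0 1 1 1
0 1 0 1 0
0 1 0 0 0
1 1 1 0 1

After press 2 at (0,3):
1 0 1 1 0
1 0 1 0 1
0 1 0 1 0
0 1 0 0 0
1 1 1 0 1

Lights still on: 13

Answer: no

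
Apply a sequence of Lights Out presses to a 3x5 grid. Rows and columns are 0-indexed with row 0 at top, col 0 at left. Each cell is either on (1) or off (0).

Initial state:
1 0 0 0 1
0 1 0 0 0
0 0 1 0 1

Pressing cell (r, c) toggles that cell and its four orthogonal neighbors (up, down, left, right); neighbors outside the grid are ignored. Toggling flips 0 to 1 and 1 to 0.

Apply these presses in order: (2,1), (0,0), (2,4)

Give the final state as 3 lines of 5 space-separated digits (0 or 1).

Answer: 0 1 0 0 1
1 0 0 0 1
1 1 0 1 0

Derivation:
After press 1 at (2,1):
1 0 0 0 1
0 0 0 0 0
1 1 0 0 1

After press 2 at (0,0):
0 1 0 0 1
1 0 0 0 0
1 1 0 0 1

After press 3 at (2,4):
0 1 0 0 1
1 0 0 0 1
1 1 0 1 0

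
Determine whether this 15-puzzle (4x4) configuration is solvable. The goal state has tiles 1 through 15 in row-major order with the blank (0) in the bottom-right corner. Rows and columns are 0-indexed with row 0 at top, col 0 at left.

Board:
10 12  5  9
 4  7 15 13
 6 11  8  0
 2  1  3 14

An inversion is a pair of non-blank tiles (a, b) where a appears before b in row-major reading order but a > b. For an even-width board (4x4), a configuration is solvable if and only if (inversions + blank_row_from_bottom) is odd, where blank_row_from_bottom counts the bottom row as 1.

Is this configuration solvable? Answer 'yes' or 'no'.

Answer: no

Derivation:
Inversions: 62
Blank is in row 2 (0-indexed from top), which is row 2 counting from the bottom (bottom = 1).
62 + 2 = 64, which is even, so the puzzle is not solvable.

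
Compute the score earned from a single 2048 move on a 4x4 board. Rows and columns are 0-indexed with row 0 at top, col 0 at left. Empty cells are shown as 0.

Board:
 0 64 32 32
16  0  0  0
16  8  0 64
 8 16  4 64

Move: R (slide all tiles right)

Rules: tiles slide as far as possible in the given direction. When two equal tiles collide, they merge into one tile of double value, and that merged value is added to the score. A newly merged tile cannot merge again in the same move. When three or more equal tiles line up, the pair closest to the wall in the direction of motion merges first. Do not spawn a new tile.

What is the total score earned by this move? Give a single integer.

Slide right:
row 0: [0, 64, 32, 32] -> [0, 0, 64, 64]  score +64 (running 64)
row 1: [16, 0, 0, 0] -> [0, 0, 0, 16]  score +0 (running 64)
row 2: [16, 8, 0, 64] -> [0, 16, 8, 64]  score +0 (running 64)
row 3: [8, 16, 4, 64] -> [8, 16, 4, 64]  score +0 (running 64)
Board after move:
 0  0 64 64
 0  0  0 16
 0 16  8 64
 8 16  4 64

Answer: 64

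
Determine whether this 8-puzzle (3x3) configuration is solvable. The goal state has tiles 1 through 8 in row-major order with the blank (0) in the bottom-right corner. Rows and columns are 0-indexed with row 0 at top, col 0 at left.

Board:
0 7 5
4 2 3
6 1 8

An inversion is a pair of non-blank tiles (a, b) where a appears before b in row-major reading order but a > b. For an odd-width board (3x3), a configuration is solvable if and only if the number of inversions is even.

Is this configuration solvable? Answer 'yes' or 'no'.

Inversions (pairs i<j in row-major order where tile[i] > tile[j] > 0): 16
16 is even, so the puzzle is solvable.

Answer: yes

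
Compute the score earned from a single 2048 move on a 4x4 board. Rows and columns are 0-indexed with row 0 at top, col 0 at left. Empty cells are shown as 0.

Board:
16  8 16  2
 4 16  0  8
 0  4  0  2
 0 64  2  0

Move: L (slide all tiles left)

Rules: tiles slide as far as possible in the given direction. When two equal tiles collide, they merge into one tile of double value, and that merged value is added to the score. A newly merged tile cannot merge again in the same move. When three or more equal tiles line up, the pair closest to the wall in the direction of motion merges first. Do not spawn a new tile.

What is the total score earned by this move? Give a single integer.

Slide left:
row 0: [16, 8, 16, 2] -> [16, 8, 16, 2]  score +0 (running 0)
row 1: [4, 16, 0, 8] -> [4, 16, 8, 0]  score +0 (running 0)
row 2: [0, 4, 0, 2] -> [4, 2, 0, 0]  score +0 (running 0)
row 3: [0, 64, 2, 0] -> [64, 2, 0, 0]  score +0 (running 0)
Board after move:
16  8 16  2
 4 16  8  0
 4  2  0  0
64  2  0  0

Answer: 0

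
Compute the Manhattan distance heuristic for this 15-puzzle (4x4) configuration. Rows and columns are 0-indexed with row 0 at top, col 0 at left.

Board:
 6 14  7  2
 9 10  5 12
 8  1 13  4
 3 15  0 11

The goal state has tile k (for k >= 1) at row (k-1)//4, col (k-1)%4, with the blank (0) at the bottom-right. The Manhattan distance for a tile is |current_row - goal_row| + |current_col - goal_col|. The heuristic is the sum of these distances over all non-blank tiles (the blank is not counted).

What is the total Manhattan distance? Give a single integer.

Tile 6: (0,0)->(1,1) = 2
Tile 14: (0,1)->(3,1) = 3
Tile 7: (0,2)->(1,2) = 1
Tile 2: (0,3)->(0,1) = 2
Tile 9: (1,0)->(2,0) = 1
Tile 10: (1,1)->(2,1) = 1
Tile 5: (1,2)->(1,0) = 2
Tile 12: (1,3)->(2,3) = 1
Tile 8: (2,0)->(1,3) = 4
Tile 1: (2,1)->(0,0) = 3
Tile 13: (2,2)->(3,0) = 3
Tile 4: (2,3)->(0,3) = 2
Tile 3: (3,0)->(0,2) = 5
Tile 15: (3,1)->(3,2) = 1
Tile 11: (3,3)->(2,2) = 2
Sum: 2 + 3 + 1 + 2 + 1 + 1 + 2 + 1 + 4 + 3 + 3 + 2 + 5 + 1 + 2 = 33

Answer: 33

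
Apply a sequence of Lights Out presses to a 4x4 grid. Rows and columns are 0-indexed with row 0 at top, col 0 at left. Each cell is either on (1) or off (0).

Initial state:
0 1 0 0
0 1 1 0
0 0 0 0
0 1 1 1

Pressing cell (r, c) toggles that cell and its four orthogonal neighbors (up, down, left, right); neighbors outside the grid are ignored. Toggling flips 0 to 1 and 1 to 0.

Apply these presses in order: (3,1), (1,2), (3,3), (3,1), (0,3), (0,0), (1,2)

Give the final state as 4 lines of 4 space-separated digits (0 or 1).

After press 1 at (3,1):
0 1 0 0
0 1 1 0
0 1 0 0
1 0 0 1

After press 2 at (1,2):
0 1 1 0
0 0 0 1
0 1 1 0
1 0 0 1

After press 3 at (3,3):
0 1 1 0
0 0 0 1
0 1 1 1
1 0 1 0

After press 4 at (3,1):
0 1 1 0
0 0 0 1
0 0 1 1
0 1 0 0

After press 5 at (0,3):
0 1 0 1
0 0 0 0
0 0 1 1
0 1 0 0

After press 6 at (0,0):
1 0 0 1
1 0 0 0
0 0 1 1
0 1 0 0

After press 7 at (1,2):
1 0 1 1
1 1 1 1
0 0 0 1
0 1 0 0

Answer: 1 0 1 1
1 1 1 1
0 0 0 1
0 1 0 0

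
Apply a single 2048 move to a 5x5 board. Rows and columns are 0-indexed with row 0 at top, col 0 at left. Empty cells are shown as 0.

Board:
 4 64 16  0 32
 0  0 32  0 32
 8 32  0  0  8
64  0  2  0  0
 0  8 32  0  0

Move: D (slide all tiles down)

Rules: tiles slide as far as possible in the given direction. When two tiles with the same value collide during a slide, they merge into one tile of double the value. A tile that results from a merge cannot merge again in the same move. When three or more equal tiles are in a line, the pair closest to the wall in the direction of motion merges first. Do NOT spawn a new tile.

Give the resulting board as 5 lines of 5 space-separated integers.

Slide down:
col 0: [4, 0, 8, 64, 0] -> [0, 0, 4, 8, 64]
col 1: [64, 0, 32, 0, 8] -> [0, 0, 64, 32, 8]
col 2: [16, 32, 0, 2, 32] -> [0, 16, 32, 2, 32]
col 3: [0, 0, 0, 0, 0] -> [0, 0, 0, 0, 0]
col 4: [32, 32, 8, 0, 0] -> [0, 0, 0, 64, 8]

Answer:  0  0  0  0  0
 0  0 16  0  0
 4 64 32  0  0
 8 32  2  0 64
64  8 32  0  8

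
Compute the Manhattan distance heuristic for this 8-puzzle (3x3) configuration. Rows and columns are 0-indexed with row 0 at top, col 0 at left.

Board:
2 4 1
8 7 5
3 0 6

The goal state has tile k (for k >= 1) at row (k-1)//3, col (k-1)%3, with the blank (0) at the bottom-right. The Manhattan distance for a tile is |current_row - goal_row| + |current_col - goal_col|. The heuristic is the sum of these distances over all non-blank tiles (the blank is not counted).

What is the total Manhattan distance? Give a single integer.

Tile 2: (0,0)->(0,1) = 1
Tile 4: (0,1)->(1,0) = 2
Tile 1: (0,2)->(0,0) = 2
Tile 8: (1,0)->(2,1) = 2
Tile 7: (1,1)->(2,0) = 2
Tile 5: (1,2)->(1,1) = 1
Tile 3: (2,0)->(0,2) = 4
Tile 6: (2,2)->(1,2) = 1
Sum: 1 + 2 + 2 + 2 + 2 + 1 + 4 + 1 = 15

Answer: 15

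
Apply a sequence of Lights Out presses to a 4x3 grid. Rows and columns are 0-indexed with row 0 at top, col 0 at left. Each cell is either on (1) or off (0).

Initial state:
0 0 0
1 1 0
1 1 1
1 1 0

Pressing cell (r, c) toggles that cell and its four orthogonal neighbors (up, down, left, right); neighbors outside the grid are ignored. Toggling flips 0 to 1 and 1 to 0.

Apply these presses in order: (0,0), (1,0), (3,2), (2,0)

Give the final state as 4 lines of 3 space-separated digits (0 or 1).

Answer: 0 1 0
0 0 0
1 0 0
0 0 1

Derivation:
After press 1 at (0,0):
1 1 0
0 1 0
1 1 1
1 1 0

After press 2 at (1,0):
0 1 0
1 0 0
0 1 1
1 1 0

After press 3 at (3,2):
0 1 0
1 0 0
0 1 0
1 0 1

After press 4 at (2,0):
0 1 0
0 0 0
1 0 0
0 0 1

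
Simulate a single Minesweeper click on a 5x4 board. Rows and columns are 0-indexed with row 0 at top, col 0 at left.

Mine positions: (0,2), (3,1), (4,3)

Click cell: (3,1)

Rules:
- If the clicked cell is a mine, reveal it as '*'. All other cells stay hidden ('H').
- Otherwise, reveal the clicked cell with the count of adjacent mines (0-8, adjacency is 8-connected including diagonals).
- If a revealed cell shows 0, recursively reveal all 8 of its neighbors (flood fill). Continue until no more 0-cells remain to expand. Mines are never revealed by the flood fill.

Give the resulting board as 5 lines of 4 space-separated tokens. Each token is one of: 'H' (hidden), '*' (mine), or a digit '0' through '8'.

H H H H
H H H H
H H H H
H * H H
H H H H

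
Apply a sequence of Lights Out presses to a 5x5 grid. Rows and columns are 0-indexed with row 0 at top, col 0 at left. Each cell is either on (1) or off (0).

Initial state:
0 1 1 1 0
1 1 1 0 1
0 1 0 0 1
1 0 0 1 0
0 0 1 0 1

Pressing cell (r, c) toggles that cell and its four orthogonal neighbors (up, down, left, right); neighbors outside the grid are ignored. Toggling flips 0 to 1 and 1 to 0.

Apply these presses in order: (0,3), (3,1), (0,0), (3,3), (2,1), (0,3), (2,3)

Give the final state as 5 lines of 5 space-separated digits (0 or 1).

After press 1 at (0,3):
0 1 0 0 1
1 1 1 1 1
0 1 0 0 1
1 0 0 1 0
0 0 1 0 1

After press 2 at (3,1):
0 1 0 0 1
1 1 1 1 1
0 0 0 0 1
0 1 1 1 0
0 1 1 0 1

After press 3 at (0,0):
1 0 0 0 1
0 1 1 1 1
0 0 0 0 1
0 1 1 1 0
0 1 1 0 1

After press 4 at (3,3):
1 0 0 0 1
0 1 1 1 1
0 0 0 1 1
0 1 0 0 1
0 1 1 1 1

After press 5 at (2,1):
1 0 0 0 1
0 0 1 1 1
1 1 1 1 1
0 0 0 0 1
0 1 1 1 1

After press 6 at (0,3):
1 0 1 1 0
0 0 1 0 1
1 1 1 1 1
0 0 0 0 1
0 1 1 1 1

After press 7 at (2,3):
1 0 1 1 0
0 0 1 1 1
1 1 0 0 0
0 0 0 1 1
0 1 1 1 1

Answer: 1 0 1 1 0
0 0 1 1 1
1 1 0 0 0
0 0 0 1 1
0 1 1 1 1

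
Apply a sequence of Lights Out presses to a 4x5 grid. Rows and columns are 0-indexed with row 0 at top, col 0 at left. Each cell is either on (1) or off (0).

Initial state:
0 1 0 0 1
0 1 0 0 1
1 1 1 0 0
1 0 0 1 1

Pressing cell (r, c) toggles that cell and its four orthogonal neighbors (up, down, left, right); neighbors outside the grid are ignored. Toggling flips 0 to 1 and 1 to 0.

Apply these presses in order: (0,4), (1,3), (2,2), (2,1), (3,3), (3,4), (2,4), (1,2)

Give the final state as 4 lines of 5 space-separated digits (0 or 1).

After press 1 at (0,4):
0 1 0 1 0
0 1 0 0 0
1 1 1 0 0
1 0 0 1 1

After press 2 at (1,3):
0 1 0 0 0
0 1 1 1 1
1 1 1 1 0
1 0 0 1 1

After press 3 at (2,2):
0 1 0 0 0
0 1 0 1 1
1 0 0 0 0
1 0 1 1 1

After press 4 at (2,1):
0 1 0 0 0
0 0 0 1 1
0 1 1 0 0
1 1 1 1 1

After press 5 at (3,3):
0 1 0 0 0
0 0 0 1 1
0 1 1 1 0
1 1 0 0 0

After press 6 at (3,4):
0 1 0 0 0
0 0 0 1 1
0 1 1 1 1
1 1 0 1 1

After press 7 at (2,4):
0 1 0 0 0
0 0 0 1 0
0 1 1 0 0
1 1 0 1 0

After press 8 at (1,2):
0 1 1 0 0
0 1 1 0 0
0 1 0 0 0
1 1 0 1 0

Answer: 0 1 1 0 0
0 1 1 0 0
0 1 0 0 0
1 1 0 1 0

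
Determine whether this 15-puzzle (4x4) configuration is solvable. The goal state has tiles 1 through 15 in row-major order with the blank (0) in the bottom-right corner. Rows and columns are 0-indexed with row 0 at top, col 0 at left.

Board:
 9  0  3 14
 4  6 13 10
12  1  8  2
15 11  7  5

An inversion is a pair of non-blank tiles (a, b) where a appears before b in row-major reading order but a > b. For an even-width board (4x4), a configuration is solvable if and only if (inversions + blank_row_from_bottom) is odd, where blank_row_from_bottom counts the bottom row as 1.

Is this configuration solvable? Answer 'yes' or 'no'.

Answer: no

Derivation:
Inversions: 54
Blank is in row 0 (0-indexed from top), which is row 4 counting from the bottom (bottom = 1).
54 + 4 = 58, which is even, so the puzzle is not solvable.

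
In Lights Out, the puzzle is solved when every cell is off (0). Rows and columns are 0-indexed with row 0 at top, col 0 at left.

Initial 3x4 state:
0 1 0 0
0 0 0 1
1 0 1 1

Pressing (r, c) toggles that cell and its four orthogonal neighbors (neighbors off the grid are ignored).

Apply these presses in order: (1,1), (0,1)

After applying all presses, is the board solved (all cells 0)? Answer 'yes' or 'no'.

Answer: no

Derivation:
After press 1 at (1,1):
0 0 0 0
1 1 1 1
1 1 1 1

After press 2 at (0,1):
1 1 1 0
1 0 1 1
1 1 1 1

Lights still on: 10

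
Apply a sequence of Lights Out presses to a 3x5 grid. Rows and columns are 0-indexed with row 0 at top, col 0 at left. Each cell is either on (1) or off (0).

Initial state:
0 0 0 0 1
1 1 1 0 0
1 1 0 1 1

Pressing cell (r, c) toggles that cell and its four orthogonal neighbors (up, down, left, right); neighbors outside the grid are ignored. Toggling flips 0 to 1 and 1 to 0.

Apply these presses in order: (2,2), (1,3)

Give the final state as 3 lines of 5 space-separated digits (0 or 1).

Answer: 0 0 0 1 1
1 1 1 1 1
1 0 1 1 1

Derivation:
After press 1 at (2,2):
0 0 0 0 1
1 1 0 0 0
1 0 1 0 1

After press 2 at (1,3):
0 0 0 1 1
1 1 1 1 1
1 0 1 1 1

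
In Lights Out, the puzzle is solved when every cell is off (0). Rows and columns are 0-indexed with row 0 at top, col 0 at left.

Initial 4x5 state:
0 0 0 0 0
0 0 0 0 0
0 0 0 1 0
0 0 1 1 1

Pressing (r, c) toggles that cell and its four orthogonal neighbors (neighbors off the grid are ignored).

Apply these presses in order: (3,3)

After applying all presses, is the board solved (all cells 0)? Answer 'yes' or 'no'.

After press 1 at (3,3):
0 0 0 0 0
0 0 0 0 0
0 0 0 0 0
0 0 0 0 0

Lights still on: 0

Answer: yes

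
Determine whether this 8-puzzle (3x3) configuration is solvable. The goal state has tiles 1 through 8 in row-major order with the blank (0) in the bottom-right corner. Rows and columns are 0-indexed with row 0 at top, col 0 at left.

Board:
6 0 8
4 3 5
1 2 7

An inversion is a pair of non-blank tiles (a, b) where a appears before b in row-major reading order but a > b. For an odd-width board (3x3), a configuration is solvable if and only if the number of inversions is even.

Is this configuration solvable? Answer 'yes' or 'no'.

Answer: yes

Derivation:
Inversions (pairs i<j in row-major order where tile[i] > tile[j] > 0): 18
18 is even, so the puzzle is solvable.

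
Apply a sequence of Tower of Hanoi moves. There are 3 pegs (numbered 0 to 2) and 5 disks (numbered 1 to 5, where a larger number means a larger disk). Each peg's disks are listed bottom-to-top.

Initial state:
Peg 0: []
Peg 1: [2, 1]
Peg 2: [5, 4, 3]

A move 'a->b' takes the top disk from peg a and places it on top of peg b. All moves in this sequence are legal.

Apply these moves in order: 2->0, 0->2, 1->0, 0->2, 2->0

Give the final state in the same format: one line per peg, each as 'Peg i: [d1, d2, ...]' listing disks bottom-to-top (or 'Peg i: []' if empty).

After move 1 (2->0):
Peg 0: [3]
Peg 1: [2, 1]
Peg 2: [5, 4]

After move 2 (0->2):
Peg 0: []
Peg 1: [2, 1]
Peg 2: [5, 4, 3]

After move 3 (1->0):
Peg 0: [1]
Peg 1: [2]
Peg 2: [5, 4, 3]

After move 4 (0->2):
Peg 0: []
Peg 1: [2]
Peg 2: [5, 4, 3, 1]

After move 5 (2->0):
Peg 0: [1]
Peg 1: [2]
Peg 2: [5, 4, 3]

Answer: Peg 0: [1]
Peg 1: [2]
Peg 2: [5, 4, 3]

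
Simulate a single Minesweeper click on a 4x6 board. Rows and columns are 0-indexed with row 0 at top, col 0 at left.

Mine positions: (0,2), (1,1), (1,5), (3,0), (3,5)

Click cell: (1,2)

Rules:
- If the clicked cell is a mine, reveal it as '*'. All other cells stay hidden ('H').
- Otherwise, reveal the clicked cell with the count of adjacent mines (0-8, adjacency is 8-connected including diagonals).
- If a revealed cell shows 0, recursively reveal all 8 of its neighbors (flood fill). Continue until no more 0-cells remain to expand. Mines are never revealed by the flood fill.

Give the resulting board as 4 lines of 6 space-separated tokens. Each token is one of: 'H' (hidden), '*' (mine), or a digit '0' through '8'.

H H H H H H
H H 2 H H H
H H H H H H
H H H H H H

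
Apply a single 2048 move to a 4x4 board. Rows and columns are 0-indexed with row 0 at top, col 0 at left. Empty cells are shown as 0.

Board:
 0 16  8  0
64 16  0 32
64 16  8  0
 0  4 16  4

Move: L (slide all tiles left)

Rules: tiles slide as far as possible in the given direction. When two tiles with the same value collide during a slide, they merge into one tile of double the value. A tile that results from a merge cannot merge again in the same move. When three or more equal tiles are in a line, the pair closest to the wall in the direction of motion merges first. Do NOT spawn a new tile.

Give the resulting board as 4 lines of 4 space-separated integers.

Answer: 16  8  0  0
64 16 32  0
64 16  8  0
 4 16  4  0

Derivation:
Slide left:
row 0: [0, 16, 8, 0] -> [16, 8, 0, 0]
row 1: [64, 16, 0, 32] -> [64, 16, 32, 0]
row 2: [64, 16, 8, 0] -> [64, 16, 8, 0]
row 3: [0, 4, 16, 4] -> [4, 16, 4, 0]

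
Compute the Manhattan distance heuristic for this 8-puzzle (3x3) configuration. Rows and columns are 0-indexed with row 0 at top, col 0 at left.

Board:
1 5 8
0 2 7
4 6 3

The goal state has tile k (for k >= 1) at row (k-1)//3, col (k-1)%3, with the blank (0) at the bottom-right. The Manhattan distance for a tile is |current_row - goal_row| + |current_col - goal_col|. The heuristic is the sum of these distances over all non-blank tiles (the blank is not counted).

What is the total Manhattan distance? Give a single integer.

Tile 1: at (0,0), goal (0,0), distance |0-0|+|0-0| = 0
Tile 5: at (0,1), goal (1,1), distance |0-1|+|1-1| = 1
Tile 8: at (0,2), goal (2,1), distance |0-2|+|2-1| = 3
Tile 2: at (1,1), goal (0,1), distance |1-0|+|1-1| = 1
Tile 7: at (1,2), goal (2,0), distance |1-2|+|2-0| = 3
Tile 4: at (2,0), goal (1,0), distance |2-1|+|0-0| = 1
Tile 6: at (2,1), goal (1,2), distance |2-1|+|1-2| = 2
Tile 3: at (2,2), goal (0,2), distance |2-0|+|2-2| = 2
Sum: 0 + 1 + 3 + 1 + 3 + 1 + 2 + 2 = 13

Answer: 13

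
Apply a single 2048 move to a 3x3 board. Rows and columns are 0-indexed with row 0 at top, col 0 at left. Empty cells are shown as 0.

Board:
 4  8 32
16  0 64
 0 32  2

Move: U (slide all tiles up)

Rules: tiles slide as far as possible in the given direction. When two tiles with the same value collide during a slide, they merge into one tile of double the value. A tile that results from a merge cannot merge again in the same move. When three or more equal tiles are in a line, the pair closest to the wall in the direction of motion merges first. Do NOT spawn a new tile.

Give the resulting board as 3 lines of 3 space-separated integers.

Slide up:
col 0: [4, 16, 0] -> [4, 16, 0]
col 1: [8, 0, 32] -> [8, 32, 0]
col 2: [32, 64, 2] -> [32, 64, 2]

Answer:  4  8 32
16 32 64
 0  0  2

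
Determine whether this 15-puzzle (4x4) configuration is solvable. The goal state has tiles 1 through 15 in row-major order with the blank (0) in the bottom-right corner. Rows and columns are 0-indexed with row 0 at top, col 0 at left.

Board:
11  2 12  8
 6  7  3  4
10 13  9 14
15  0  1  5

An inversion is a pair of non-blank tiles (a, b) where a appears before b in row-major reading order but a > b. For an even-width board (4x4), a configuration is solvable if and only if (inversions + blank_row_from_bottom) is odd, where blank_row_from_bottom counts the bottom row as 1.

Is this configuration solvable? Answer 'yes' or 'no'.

Answer: yes

Derivation:
Inversions: 48
Blank is in row 3 (0-indexed from top), which is row 1 counting from the bottom (bottom = 1).
48 + 1 = 49, which is odd, so the puzzle is solvable.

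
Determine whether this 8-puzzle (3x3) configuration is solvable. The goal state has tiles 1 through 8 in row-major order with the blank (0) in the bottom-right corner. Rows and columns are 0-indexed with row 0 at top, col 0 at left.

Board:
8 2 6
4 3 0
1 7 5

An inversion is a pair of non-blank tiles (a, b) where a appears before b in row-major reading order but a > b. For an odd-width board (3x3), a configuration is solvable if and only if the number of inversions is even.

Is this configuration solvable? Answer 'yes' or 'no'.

Answer: yes

Derivation:
Inversions (pairs i<j in row-major order where tile[i] > tile[j] > 0): 16
16 is even, so the puzzle is solvable.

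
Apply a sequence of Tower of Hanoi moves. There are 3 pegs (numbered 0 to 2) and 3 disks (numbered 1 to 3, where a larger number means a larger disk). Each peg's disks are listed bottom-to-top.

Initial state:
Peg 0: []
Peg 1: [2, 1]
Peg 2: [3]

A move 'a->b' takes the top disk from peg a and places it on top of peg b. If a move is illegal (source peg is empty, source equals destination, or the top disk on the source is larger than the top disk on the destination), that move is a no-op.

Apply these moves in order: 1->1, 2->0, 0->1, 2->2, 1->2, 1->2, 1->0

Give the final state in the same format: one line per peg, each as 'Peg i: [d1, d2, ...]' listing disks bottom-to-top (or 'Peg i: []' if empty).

Answer: Peg 0: [3, 2]
Peg 1: []
Peg 2: [1]

Derivation:
After move 1 (1->1):
Peg 0: []
Peg 1: [2, 1]
Peg 2: [3]

After move 2 (2->0):
Peg 0: [3]
Peg 1: [2, 1]
Peg 2: []

After move 3 (0->1):
Peg 0: [3]
Peg 1: [2, 1]
Peg 2: []

After move 4 (2->2):
Peg 0: [3]
Peg 1: [2, 1]
Peg 2: []

After move 5 (1->2):
Peg 0: [3]
Peg 1: [2]
Peg 2: [1]

After move 6 (1->2):
Peg 0: [3]
Peg 1: [2]
Peg 2: [1]

After move 7 (1->0):
Peg 0: [3, 2]
Peg 1: []
Peg 2: [1]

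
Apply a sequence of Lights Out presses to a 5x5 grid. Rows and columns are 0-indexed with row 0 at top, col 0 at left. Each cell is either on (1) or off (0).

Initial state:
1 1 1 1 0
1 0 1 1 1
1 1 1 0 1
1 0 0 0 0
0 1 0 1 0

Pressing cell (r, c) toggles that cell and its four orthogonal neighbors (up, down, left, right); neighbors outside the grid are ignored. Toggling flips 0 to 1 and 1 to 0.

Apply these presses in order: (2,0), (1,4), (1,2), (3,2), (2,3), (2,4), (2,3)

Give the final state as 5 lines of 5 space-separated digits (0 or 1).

After press 1 at (2,0):
1 1 1 1 0
0 0 1 1 1
0 0 1 0 1
0 0 0 0 0
0 1 0 1 0

After press 2 at (1,4):
1 1 1 1 1
0 0 1 0 0
0 0 1 0 0
0 0 0 0 0
0 1 0 1 0

After press 3 at (1,2):
1 1 0 1 1
0 1 0 1 0
0 0 0 0 0
0 0 0 0 0
0 1 0 1 0

After press 4 at (3,2):
1 1 0 1 1
0 1 0 1 0
0 0 1 0 0
0 1 1 1 0
0 1 1 1 0

After press 5 at (2,3):
1 1 0 1 1
0 1 0 0 0
0 0 0 1 1
0 1 1 0 0
0 1 1 1 0

After press 6 at (2,4):
1 1 0 1 1
0 1 0 0 1
0 0 0 0 0
0 1 1 0 1
0 1 1 1 0

After press 7 at (2,3):
1 1 0 1 1
0 1 0 1 1
0 0 1 1 1
0 1 1 1 1
0 1 1 1 0

Answer: 1 1 0 1 1
0 1 0 1 1
0 0 1 1 1
0 1 1 1 1
0 1 1 1 0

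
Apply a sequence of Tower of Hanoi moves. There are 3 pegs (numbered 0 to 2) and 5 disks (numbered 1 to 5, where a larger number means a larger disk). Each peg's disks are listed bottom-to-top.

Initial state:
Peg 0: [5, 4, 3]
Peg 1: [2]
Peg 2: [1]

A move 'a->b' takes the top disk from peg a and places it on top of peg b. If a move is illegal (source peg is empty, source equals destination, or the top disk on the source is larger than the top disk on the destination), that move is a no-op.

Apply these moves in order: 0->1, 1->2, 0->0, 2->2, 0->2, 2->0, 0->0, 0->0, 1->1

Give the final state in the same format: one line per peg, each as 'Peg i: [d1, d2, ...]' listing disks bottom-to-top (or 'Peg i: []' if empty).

Answer: Peg 0: [5, 4, 3, 1]
Peg 1: [2]
Peg 2: []

Derivation:
After move 1 (0->1):
Peg 0: [5, 4, 3]
Peg 1: [2]
Peg 2: [1]

After move 2 (1->2):
Peg 0: [5, 4, 3]
Peg 1: [2]
Peg 2: [1]

After move 3 (0->0):
Peg 0: [5, 4, 3]
Peg 1: [2]
Peg 2: [1]

After move 4 (2->2):
Peg 0: [5, 4, 3]
Peg 1: [2]
Peg 2: [1]

After move 5 (0->2):
Peg 0: [5, 4, 3]
Peg 1: [2]
Peg 2: [1]

After move 6 (2->0):
Peg 0: [5, 4, 3, 1]
Peg 1: [2]
Peg 2: []

After move 7 (0->0):
Peg 0: [5, 4, 3, 1]
Peg 1: [2]
Peg 2: []

After move 8 (0->0):
Peg 0: [5, 4, 3, 1]
Peg 1: [2]
Peg 2: []

After move 9 (1->1):
Peg 0: [5, 4, 3, 1]
Peg 1: [2]
Peg 2: []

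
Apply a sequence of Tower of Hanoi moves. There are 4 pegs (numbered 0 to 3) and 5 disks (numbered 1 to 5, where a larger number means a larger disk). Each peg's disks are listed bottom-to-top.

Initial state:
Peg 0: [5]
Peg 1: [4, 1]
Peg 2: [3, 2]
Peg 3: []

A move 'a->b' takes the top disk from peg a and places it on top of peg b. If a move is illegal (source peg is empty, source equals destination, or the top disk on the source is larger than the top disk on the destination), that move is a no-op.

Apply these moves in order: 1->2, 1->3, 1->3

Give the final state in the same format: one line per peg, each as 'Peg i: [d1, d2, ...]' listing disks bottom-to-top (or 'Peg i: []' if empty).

After move 1 (1->2):
Peg 0: [5]
Peg 1: [4]
Peg 2: [3, 2, 1]
Peg 3: []

After move 2 (1->3):
Peg 0: [5]
Peg 1: []
Peg 2: [3, 2, 1]
Peg 3: [4]

After move 3 (1->3):
Peg 0: [5]
Peg 1: []
Peg 2: [3, 2, 1]
Peg 3: [4]

Answer: Peg 0: [5]
Peg 1: []
Peg 2: [3, 2, 1]
Peg 3: [4]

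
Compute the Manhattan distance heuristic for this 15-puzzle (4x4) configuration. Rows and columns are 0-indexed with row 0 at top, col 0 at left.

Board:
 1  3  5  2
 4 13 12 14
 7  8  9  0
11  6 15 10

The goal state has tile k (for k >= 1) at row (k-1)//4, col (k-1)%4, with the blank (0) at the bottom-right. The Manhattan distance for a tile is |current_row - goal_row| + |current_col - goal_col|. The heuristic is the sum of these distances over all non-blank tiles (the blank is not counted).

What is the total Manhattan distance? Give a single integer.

Answer: 35

Derivation:
Tile 1: (0,0)->(0,0) = 0
Tile 3: (0,1)->(0,2) = 1
Tile 5: (0,2)->(1,0) = 3
Tile 2: (0,3)->(0,1) = 2
Tile 4: (1,0)->(0,3) = 4
Tile 13: (1,1)->(3,0) = 3
Tile 12: (1,2)->(2,3) = 2
Tile 14: (1,3)->(3,1) = 4
Tile 7: (2,0)->(1,2) = 3
Tile 8: (2,1)->(1,3) = 3
Tile 9: (2,2)->(2,0) = 2
Tile 11: (3,0)->(2,2) = 3
Tile 6: (3,1)->(1,1) = 2
Tile 15: (3,2)->(3,2) = 0
Tile 10: (3,3)->(2,1) = 3
Sum: 0 + 1 + 3 + 2 + 4 + 3 + 2 + 4 + 3 + 3 + 2 + 3 + 2 + 0 + 3 = 35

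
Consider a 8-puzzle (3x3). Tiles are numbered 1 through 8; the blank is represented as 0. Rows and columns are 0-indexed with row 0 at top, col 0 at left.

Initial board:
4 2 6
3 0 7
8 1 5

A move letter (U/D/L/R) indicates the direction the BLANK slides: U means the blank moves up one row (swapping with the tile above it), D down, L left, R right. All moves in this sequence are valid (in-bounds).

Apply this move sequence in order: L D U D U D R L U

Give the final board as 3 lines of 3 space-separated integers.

After move 1 (L):
4 2 6
0 3 7
8 1 5

After move 2 (D):
4 2 6
8 3 7
0 1 5

After move 3 (U):
4 2 6
0 3 7
8 1 5

After move 4 (D):
4 2 6
8 3 7
0 1 5

After move 5 (U):
4 2 6
0 3 7
8 1 5

After move 6 (D):
4 2 6
8 3 7
0 1 5

After move 7 (R):
4 2 6
8 3 7
1 0 5

After move 8 (L):
4 2 6
8 3 7
0 1 5

After move 9 (U):
4 2 6
0 3 7
8 1 5

Answer: 4 2 6
0 3 7
8 1 5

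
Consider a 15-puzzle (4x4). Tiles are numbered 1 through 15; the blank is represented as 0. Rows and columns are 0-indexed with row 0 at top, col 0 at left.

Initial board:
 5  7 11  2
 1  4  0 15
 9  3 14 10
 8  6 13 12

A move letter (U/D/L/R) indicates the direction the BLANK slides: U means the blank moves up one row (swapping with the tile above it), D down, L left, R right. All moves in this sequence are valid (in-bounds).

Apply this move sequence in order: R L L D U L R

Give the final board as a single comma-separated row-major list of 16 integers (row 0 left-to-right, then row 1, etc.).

Answer: 5, 7, 11, 2, 1, 0, 4, 15, 9, 3, 14, 10, 8, 6, 13, 12

Derivation:
After move 1 (R):
 5  7 11  2
 1  4 15  0
 9  3 14 10
 8  6 13 12

After move 2 (L):
 5  7 11  2
 1  4  0 15
 9  3 14 10
 8  6 13 12

After move 3 (L):
 5  7 11  2
 1  0  4 15
 9  3 14 10
 8  6 13 12

After move 4 (D):
 5  7 11  2
 1  3  4 15
 9  0 14 10
 8  6 13 12

After move 5 (U):
 5  7 11  2
 1  0  4 15
 9  3 14 10
 8  6 13 12

After move 6 (L):
 5  7 11  2
 0  1  4 15
 9  3 14 10
 8  6 13 12

After move 7 (R):
 5  7 11  2
 1  0  4 15
 9  3 14 10
 8  6 13 12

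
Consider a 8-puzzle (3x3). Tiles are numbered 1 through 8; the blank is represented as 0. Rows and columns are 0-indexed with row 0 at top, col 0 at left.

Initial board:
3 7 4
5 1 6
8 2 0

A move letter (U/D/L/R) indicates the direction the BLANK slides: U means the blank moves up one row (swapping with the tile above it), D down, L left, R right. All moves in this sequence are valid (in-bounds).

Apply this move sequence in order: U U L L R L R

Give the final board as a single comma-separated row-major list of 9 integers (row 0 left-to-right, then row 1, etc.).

After move 1 (U):
3 7 4
5 1 0
8 2 6

After move 2 (U):
3 7 0
5 1 4
8 2 6

After move 3 (L):
3 0 7
5 1 4
8 2 6

After move 4 (L):
0 3 7
5 1 4
8 2 6

After move 5 (R):
3 0 7
5 1 4
8 2 6

After move 6 (L):
0 3 7
5 1 4
8 2 6

After move 7 (R):
3 0 7
5 1 4
8 2 6

Answer: 3, 0, 7, 5, 1, 4, 8, 2, 6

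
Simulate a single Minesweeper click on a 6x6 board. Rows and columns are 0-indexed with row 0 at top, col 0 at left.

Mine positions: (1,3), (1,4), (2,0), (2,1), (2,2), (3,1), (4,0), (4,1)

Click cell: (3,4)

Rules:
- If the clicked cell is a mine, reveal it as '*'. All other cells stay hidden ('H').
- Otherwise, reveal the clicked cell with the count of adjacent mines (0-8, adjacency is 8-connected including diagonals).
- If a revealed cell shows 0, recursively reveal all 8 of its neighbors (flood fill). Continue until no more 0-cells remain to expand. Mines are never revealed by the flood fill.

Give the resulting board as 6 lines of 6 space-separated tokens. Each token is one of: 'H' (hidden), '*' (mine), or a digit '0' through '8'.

H H H H H H
H H H H H H
H H H 3 2 1
H H 4 1 0 0
H H 2 0 0 0
H H 1 0 0 0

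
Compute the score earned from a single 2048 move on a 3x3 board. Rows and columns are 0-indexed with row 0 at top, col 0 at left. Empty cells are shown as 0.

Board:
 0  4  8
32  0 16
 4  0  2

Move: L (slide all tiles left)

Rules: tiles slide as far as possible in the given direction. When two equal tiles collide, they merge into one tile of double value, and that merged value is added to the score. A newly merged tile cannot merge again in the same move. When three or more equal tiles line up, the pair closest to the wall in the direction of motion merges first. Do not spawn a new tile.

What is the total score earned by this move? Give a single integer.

Slide left:
row 0: [0, 4, 8] -> [4, 8, 0]  score +0 (running 0)
row 1: [32, 0, 16] -> [32, 16, 0]  score +0 (running 0)
row 2: [4, 0, 2] -> [4, 2, 0]  score +0 (running 0)
Board after move:
 4  8  0
32 16  0
 4  2  0

Answer: 0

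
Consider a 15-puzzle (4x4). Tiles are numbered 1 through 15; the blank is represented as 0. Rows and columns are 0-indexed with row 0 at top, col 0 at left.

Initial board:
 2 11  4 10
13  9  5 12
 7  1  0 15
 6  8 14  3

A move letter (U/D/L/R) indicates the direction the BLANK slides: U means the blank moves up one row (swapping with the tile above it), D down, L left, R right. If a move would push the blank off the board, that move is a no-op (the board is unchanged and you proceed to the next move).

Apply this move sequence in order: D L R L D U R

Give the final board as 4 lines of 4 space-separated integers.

After move 1 (D):
 2 11  4 10
13  9  5 12
 7  1 14 15
 6  8  0  3

After move 2 (L):
 2 11  4 10
13  9  5 12
 7  1 14 15
 6  0  8  3

After move 3 (R):
 2 11  4 10
13  9  5 12
 7  1 14 15
 6  8  0  3

After move 4 (L):
 2 11  4 10
13  9  5 12
 7  1 14 15
 6  0  8  3

After move 5 (D):
 2 11  4 10
13  9  5 12
 7  1 14 15
 6  0  8  3

After move 6 (U):
 2 11  4 10
13  9  5 12
 7  0 14 15
 6  1  8  3

After move 7 (R):
 2 11  4 10
13  9  5 12
 7 14  0 15
 6  1  8  3

Answer:  2 11  4 10
13  9  5 12
 7 14  0 15
 6  1  8  3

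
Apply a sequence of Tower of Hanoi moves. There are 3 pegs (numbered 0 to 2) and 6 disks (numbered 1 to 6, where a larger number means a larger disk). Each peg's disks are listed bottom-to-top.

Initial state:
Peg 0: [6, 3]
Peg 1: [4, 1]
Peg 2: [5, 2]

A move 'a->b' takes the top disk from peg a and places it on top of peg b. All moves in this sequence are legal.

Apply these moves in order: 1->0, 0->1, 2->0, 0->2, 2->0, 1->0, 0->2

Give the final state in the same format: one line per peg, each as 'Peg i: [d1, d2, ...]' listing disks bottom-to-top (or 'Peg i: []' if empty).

Answer: Peg 0: [6, 3, 2]
Peg 1: [4]
Peg 2: [5, 1]

Derivation:
After move 1 (1->0):
Peg 0: [6, 3, 1]
Peg 1: [4]
Peg 2: [5, 2]

After move 2 (0->1):
Peg 0: [6, 3]
Peg 1: [4, 1]
Peg 2: [5, 2]

After move 3 (2->0):
Peg 0: [6, 3, 2]
Peg 1: [4, 1]
Peg 2: [5]

After move 4 (0->2):
Peg 0: [6, 3]
Peg 1: [4, 1]
Peg 2: [5, 2]

After move 5 (2->0):
Peg 0: [6, 3, 2]
Peg 1: [4, 1]
Peg 2: [5]

After move 6 (1->0):
Peg 0: [6, 3, 2, 1]
Peg 1: [4]
Peg 2: [5]

After move 7 (0->2):
Peg 0: [6, 3, 2]
Peg 1: [4]
Peg 2: [5, 1]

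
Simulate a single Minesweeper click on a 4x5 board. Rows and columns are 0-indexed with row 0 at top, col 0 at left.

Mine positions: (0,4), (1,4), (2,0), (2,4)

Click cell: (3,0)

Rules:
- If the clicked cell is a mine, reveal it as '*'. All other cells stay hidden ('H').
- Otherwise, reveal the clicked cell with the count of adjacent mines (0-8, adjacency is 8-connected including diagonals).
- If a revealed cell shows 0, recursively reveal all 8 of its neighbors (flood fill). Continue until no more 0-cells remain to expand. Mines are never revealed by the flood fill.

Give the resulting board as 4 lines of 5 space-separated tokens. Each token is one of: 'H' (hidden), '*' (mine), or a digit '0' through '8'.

H H H H H
H H H H H
H H H H H
1 H H H H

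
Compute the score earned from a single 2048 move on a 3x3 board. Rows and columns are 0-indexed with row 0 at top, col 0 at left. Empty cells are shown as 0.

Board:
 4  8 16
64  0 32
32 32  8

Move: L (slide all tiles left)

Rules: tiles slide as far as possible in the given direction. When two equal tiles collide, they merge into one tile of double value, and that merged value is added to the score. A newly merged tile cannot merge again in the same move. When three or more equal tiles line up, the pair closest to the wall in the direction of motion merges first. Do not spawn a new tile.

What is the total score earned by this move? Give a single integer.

Slide left:
row 0: [4, 8, 16] -> [4, 8, 16]  score +0 (running 0)
row 1: [64, 0, 32] -> [64, 32, 0]  score +0 (running 0)
row 2: [32, 32, 8] -> [64, 8, 0]  score +64 (running 64)
Board after move:
 4  8 16
64 32  0
64  8  0

Answer: 64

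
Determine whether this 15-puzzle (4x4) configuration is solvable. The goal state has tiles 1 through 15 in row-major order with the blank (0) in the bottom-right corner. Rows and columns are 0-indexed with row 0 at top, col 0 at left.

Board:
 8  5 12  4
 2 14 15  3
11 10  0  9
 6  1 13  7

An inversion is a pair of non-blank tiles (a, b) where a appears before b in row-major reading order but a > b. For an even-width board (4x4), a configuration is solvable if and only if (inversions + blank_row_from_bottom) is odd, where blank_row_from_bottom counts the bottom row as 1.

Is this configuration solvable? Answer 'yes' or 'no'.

Answer: yes

Derivation:
Inversions: 55
Blank is in row 2 (0-indexed from top), which is row 2 counting from the bottom (bottom = 1).
55 + 2 = 57, which is odd, so the puzzle is solvable.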